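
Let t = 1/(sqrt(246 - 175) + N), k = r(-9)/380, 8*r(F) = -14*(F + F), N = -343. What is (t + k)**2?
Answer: 12768961969089/1996270230529600 - 3573367*sqrt(71)/2626671355960 ≈ 0.0063849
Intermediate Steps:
r(F) = -7*F/2 (r(F) = (-14*(F + F))/8 = (-28*F)/8 = -7*F/2)
k = 63/760 (k = -7/2*(-9)/380 = (63/2)*(1/380) = 63/760 ≈ 0.082895)
t = 1/(-343 + sqrt(71)) (t = 1/(sqrt(246 - 175) - 343) = 1/(sqrt(71) - 343) = 1/(-343 + sqrt(71)) ≈ -0.0029889)
(t + k)**2 = ((-343/117578 - sqrt(71)/117578) + 63/760)**2 = (3573367/44679640 - sqrt(71)/117578)**2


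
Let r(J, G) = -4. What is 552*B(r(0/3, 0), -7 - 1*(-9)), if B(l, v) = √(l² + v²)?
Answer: 1104*√5 ≈ 2468.6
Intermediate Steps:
552*B(r(0/3, 0), -7 - 1*(-9)) = 552*√((-4)² + (-7 - 1*(-9))²) = 552*√(16 + (-7 + 9)²) = 552*√(16 + 2²) = 552*√(16 + 4) = 552*√20 = 552*(2*√5) = 1104*√5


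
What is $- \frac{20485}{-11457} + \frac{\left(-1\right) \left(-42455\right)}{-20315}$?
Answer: $- \frac{14050832}{46549791} \approx -0.30185$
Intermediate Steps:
$- \frac{20485}{-11457} + \frac{\left(-1\right) \left(-42455\right)}{-20315} = \left(-20485\right) \left(- \frac{1}{11457}\right) + 42455 \left(- \frac{1}{20315}\right) = \frac{20485}{11457} - \frac{8491}{4063} = - \frac{14050832}{46549791}$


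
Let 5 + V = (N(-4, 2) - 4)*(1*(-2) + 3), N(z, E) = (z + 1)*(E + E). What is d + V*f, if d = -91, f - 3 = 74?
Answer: -1708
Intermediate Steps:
f = 77 (f = 3 + 74 = 77)
N(z, E) = 2*E*(1 + z) (N(z, E) = (1 + z)*(2*E) = 2*E*(1 + z))
V = -21 (V = -5 + (2*2*(1 - 4) - 4)*(1*(-2) + 3) = -5 + (2*2*(-3) - 4)*(-2 + 3) = -5 + (-12 - 4)*1 = -5 - 16*1 = -5 - 16 = -21)
d + V*f = -91 - 21*77 = -91 - 1617 = -1708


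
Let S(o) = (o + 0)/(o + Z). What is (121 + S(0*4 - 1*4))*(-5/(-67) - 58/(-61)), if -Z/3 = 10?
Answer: 8629269/69479 ≈ 124.20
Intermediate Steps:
Z = -30 (Z = -3*10 = -30)
S(o) = o/(-30 + o) (S(o) = (o + 0)/(o - 30) = o/(-30 + o))
(121 + S(0*4 - 1*4))*(-5/(-67) - 58/(-61)) = (121 + (0*4 - 1*4)/(-30 + (0*4 - 1*4)))*(-5/(-67) - 58/(-61)) = (121 + (0 - 4)/(-30 + (0 - 4)))*(-5*(-1/67) - 58*(-1/61)) = (121 - 4/(-30 - 4))*(5/67 + 58/61) = (121 - 4/(-34))*(4191/4087) = (121 - 4*(-1/34))*(4191/4087) = (121 + 2/17)*(4191/4087) = (2059/17)*(4191/4087) = 8629269/69479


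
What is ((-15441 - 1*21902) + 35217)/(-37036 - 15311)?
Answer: 2126/52347 ≈ 0.040614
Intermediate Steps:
((-15441 - 1*21902) + 35217)/(-37036 - 15311) = ((-15441 - 21902) + 35217)/(-52347) = (-37343 + 35217)*(-1/52347) = -2126*(-1/52347) = 2126/52347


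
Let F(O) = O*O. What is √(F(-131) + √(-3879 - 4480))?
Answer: √(17161 + I*√8359) ≈ 131.0 + 0.349*I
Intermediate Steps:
F(O) = O²
√(F(-131) + √(-3879 - 4480)) = √((-131)² + √(-3879 - 4480)) = √(17161 + √(-8359)) = √(17161 + I*√8359)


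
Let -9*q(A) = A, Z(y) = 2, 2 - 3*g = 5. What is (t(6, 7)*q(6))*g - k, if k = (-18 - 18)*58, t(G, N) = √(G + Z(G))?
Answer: 2088 + 4*√2/3 ≈ 2089.9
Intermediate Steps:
g = -1 (g = ⅔ - ⅓*5 = ⅔ - 5/3 = -1)
t(G, N) = √(2 + G) (t(G, N) = √(G + 2) = √(2 + G))
q(A) = -A/9
k = -2088 (k = -36*58 = -2088)
(t(6, 7)*q(6))*g - k = (√(2 + 6)*(-⅑*6))*(-1) - 1*(-2088) = (√8*(-⅔))*(-1) + 2088 = ((2*√2)*(-⅔))*(-1) + 2088 = -4*√2/3*(-1) + 2088 = 4*√2/3 + 2088 = 2088 + 4*√2/3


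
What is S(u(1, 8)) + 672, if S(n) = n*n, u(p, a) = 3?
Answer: 681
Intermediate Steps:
S(n) = n**2
S(u(1, 8)) + 672 = 3**2 + 672 = 9 + 672 = 681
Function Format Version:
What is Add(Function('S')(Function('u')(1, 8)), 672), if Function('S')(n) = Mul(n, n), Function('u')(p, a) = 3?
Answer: 681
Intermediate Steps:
Function('S')(n) = Pow(n, 2)
Add(Function('S')(Function('u')(1, 8)), 672) = Add(Pow(3, 2), 672) = Add(9, 672) = 681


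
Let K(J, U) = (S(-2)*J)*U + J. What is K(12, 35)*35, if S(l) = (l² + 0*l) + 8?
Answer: 176820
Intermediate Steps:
S(l) = 8 + l² (S(l) = (l² + 0) + 8 = l² + 8 = 8 + l²)
K(J, U) = J + 12*J*U (K(J, U) = ((8 + (-2)²)*J)*U + J = ((8 + 4)*J)*U + J = (12*J)*U + J = 12*J*U + J = J + 12*J*U)
K(12, 35)*35 = (12*(1 + 12*35))*35 = (12*(1 + 420))*35 = (12*421)*35 = 5052*35 = 176820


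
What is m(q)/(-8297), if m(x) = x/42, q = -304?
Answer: 152/174237 ≈ 0.00087238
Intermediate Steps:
m(x) = x/42 (m(x) = x*(1/42) = x/42)
m(q)/(-8297) = ((1/42)*(-304))/(-8297) = -152/21*(-1/8297) = 152/174237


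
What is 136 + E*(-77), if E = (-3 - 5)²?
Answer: -4792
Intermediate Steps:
E = 64 (E = (-8)² = 64)
136 + E*(-77) = 136 + 64*(-77) = 136 - 4928 = -4792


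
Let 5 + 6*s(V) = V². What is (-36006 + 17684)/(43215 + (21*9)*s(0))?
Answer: -36644/86115 ≈ -0.42552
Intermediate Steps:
s(V) = -⅚ + V²/6
(-36006 + 17684)/(43215 + (21*9)*s(0)) = (-36006 + 17684)/(43215 + (21*9)*(-⅚ + (⅙)*0²)) = -18322/(43215 + 189*(-⅚ + (⅙)*0)) = -18322/(43215 + 189*(-⅚ + 0)) = -18322/(43215 + 189*(-⅚)) = -18322/(43215 - 315/2) = -18322/86115/2 = -18322*2/86115 = -36644/86115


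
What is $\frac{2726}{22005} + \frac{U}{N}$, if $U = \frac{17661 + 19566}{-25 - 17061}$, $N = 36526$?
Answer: $\frac{1700431721201}{13732951608180} \approx 0.12382$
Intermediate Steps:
$U = - \frac{37227}{17086}$ ($U = \frac{37227}{-17086} = 37227 \left(- \frac{1}{17086}\right) = - \frac{37227}{17086} \approx -2.1788$)
$\frac{2726}{22005} + \frac{U}{N} = \frac{2726}{22005} - \frac{37227}{17086 \cdot 36526} = 2726 \cdot \frac{1}{22005} - \frac{37227}{624083236} = \frac{2726}{22005} - \frac{37227}{624083236} = \frac{1700431721201}{13732951608180}$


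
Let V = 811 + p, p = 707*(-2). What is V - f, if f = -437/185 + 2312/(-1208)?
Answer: -16725353/27935 ≈ -598.72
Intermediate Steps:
p = -1414
V = -603 (V = 811 - 1414 = -603)
f = -119452/27935 (f = -437*1/185 + 2312*(-1/1208) = -437/185 - 289/151 = -119452/27935 ≈ -4.2761)
V - f = -603 - 1*(-119452/27935) = -603 + 119452/27935 = -16725353/27935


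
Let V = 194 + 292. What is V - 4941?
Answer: -4455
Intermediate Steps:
V = 486
V - 4941 = 486 - 4941 = -4455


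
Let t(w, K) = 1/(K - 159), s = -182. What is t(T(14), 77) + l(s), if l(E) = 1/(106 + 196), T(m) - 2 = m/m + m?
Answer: -55/6191 ≈ -0.0088839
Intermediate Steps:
T(m) = 3 + m (T(m) = 2 + (m/m + m) = 2 + (1 + m) = 3 + m)
t(w, K) = 1/(-159 + K)
l(E) = 1/302
t(T(14), 77) + l(s) = 1/(-159 + 77) + 1/302 = 1/(-82) + 1/302 = -1/82 + 1/302 = -55/6191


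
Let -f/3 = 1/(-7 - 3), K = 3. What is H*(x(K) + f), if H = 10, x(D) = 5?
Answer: 53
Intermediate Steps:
f = 3/10 (f = -3/(-7 - 3) = -3/(-10) = -3*(-⅒) = 3/10 ≈ 0.30000)
H*(x(K) + f) = 10*(5 + 3/10) = 10*(53/10) = 53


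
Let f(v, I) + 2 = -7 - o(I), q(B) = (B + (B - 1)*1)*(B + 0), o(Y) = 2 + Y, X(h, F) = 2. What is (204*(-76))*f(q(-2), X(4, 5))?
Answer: 201552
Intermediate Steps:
q(B) = B*(-1 + 2*B) (q(B) = (B + (-1 + B)*1)*B = (B + (-1 + B))*B = (-1 + 2*B)*B = B*(-1 + 2*B))
f(v, I) = -11 - I (f(v, I) = -2 + (-7 - (2 + I)) = -2 + (-7 + (-2 - I)) = -2 + (-9 - I) = -11 - I)
(204*(-76))*f(q(-2), X(4, 5)) = (204*(-76))*(-11 - 1*2) = -15504*(-11 - 2) = -15504*(-13) = 201552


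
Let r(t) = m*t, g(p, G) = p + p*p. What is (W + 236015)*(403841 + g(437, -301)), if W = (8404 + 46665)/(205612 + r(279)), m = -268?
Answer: 18381380736699243/130840 ≈ 1.4049e+11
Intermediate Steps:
g(p, G) = p + p²
r(t) = -268*t
W = 55069/130840 (W = (8404 + 46665)/(205612 - 268*279) = 55069/(205612 - 74772) = 55069/130840 ≈ 0.42089)
(W + 236015)*(403841 + g(437, -301)) = (55069/130840 + 236015)*(403841 + 437*(1 + 437)) = 30880257669*(403841 + 437*438)/130840 = 30880257669*(403841 + 191406)/130840 = (30880257669/130840)*595247 = 18381380736699243/130840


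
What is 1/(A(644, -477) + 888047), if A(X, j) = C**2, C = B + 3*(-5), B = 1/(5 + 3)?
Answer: 64/56849169 ≈ 1.1258e-6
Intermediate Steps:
B = 1/8 ≈ 0.12500
C = -119/8 (C = 1/8 + 3*(-5) = 1/8 - 15 = -119/8 ≈ -14.875)
A(X, j) = 14161/64 (A(X, j) = (-119/8)**2 = 14161/64)
1/(A(644, -477) + 888047) = 1/(14161/64 + 888047) = 1/(56849169/64) = 64/56849169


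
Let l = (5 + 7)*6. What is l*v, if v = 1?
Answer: 72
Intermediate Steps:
l = 72 (l = 12*6 = 72)
l*v = 72*1 = 72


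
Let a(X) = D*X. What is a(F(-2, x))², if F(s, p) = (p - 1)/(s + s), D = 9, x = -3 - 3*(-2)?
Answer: 81/4 ≈ 20.250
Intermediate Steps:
x = 3 (x = -3 + 6 = 3)
F(s, p) = (-1 + p)/(2*s) (F(s, p) = (-1 + p)/((2*s)) = (-1 + p)*(1/(2*s)) = (-1 + p)/(2*s))
a(X) = 9*X
a(F(-2, x))² = (9*((½)*(-1 + 3)/(-2)))² = (9*((½)*(-½)*2))² = (9*(-½))² = (-9/2)² = 81/4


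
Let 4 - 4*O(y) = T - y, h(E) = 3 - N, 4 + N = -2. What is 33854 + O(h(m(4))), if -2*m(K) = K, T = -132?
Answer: 135561/4 ≈ 33890.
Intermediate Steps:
N = -6 (N = -4 - 2 = -6)
m(K) = -K/2
h(E) = 9 (h(E) = 3 - 1*(-6) = 3 + 6 = 9)
O(y) = 34 + y/4 (O(y) = 1 - (-132 - y)/4 = 1 + (33 + y/4) = 34 + y/4)
33854 + O(h(m(4))) = 33854 + (34 + (¼)*9) = 33854 + (34 + 9/4) = 33854 + 145/4 = 135561/4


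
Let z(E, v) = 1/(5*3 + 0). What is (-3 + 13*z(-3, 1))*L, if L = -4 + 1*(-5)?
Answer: 96/5 ≈ 19.200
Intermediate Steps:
z(E, v) = 1/15 (z(E, v) = 1/(15 + 0) = 1/15)
L = -9 (L = -4 - 5 = -9)
(-3 + 13*z(-3, 1))*L = (-3 + 13*(1/15))*(-9) = (-3 + 13/15)*(-9) = -32/15*(-9) = 96/5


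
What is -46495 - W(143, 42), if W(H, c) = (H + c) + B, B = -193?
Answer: -46487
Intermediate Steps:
W(H, c) = -193 + H + c (W(H, c) = (H + c) - 193 = -193 + H + c)
-46495 - W(143, 42) = -46495 - (-193 + 143 + 42) = -46495 - 1*(-8) = -46495 + 8 = -46487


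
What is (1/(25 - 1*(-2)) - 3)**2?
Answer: 6400/729 ≈ 8.7791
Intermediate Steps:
(1/(25 - 1*(-2)) - 3)**2 = (1/(25 + 2) - 3)**2 = (1/27 - 3)**2 = (-80/27)**2 = 6400/729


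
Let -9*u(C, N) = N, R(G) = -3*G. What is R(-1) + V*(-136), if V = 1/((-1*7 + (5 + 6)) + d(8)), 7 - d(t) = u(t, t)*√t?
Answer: -93309/9289 + 19584*√2/9289 ≈ -7.0635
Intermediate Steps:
u(C, N) = -N/9
d(t) = 7 + t^(3/2)/9 (d(t) = 7 - (-t/9)*√t = 7 - (-1)*t^(3/2)/9 = 7 + t^(3/2)/9)
V = 1/(11 + 16*√2/9) (V = 1/((-1*7 + (5 + 6)) + (7 + 8^(3/2)/9)) = 1/((-7 + 11) + (7 + (16*√2)/9)) = 1/(4 + (7 + 16*√2/9)) = 1/(11 + 16*√2/9) ≈ 0.073996)
R(-1) + V*(-136) = -3*(-1) + (891/9289 - 144*√2/9289)*(-136) = 3 + (-121176/9289 + 19584*√2/9289) = -93309/9289 + 19584*√2/9289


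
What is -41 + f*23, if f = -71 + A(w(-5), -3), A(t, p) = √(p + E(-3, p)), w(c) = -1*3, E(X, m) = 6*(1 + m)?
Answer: -1674 + 23*I*√15 ≈ -1674.0 + 89.079*I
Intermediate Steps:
E(X, m) = 6 + 6*m
w(c) = -3
A(t, p) = √(6 + 7*p) (A(t, p) = √(p + (6 + 6*p)) = √(6 + 7*p))
f = -71 + I*√15 (f = -71 + √(6 + 7*(-3)) = -71 + √(6 - 21) = -71 + √(-15) = -71 + I*√15 ≈ -71.0 + 3.873*I)
-41 + f*23 = -41 + (-71 + I*√15)*23 = -41 + (-1633 + 23*I*√15) = -1674 + 23*I*√15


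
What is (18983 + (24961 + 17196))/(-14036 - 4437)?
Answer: -61140/18473 ≈ -3.3097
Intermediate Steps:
(18983 + (24961 + 17196))/(-14036 - 4437) = (18983 + 42157)/(-18473) = 61140*(-1/18473) = -61140/18473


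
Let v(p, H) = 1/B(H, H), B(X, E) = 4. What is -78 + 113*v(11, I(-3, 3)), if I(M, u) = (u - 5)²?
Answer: -199/4 ≈ -49.750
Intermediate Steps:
I(M, u) = (-5 + u)²
v(p, H) = ¼ (v(p, H) = 1/4 = ¼)
-78 + 113*v(11, I(-3, 3)) = -78 + 113*(¼) = -78 + 113/4 = -199/4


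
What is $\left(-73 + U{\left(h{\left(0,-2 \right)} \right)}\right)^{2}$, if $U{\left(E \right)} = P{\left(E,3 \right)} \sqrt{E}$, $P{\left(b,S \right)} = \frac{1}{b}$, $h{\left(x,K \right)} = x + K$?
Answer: $\frac{\left(146 + i \sqrt{2}\right)^{2}}{4} \approx 5328.5 + 103.24 i$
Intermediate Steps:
$h{\left(x,K \right)} = K + x$
$U{\left(E \right)} = \frac{1}{\sqrt{E}}$ ($U{\left(E \right)} = \frac{\sqrt{E}}{E} = \frac{1}{\sqrt{E}}$)
$\left(-73 + U{\left(h{\left(0,-2 \right)} \right)}\right)^{2} = \left(-73 + \frac{1}{\sqrt{-2 + 0}}\right)^{2} = \left(-73 + \frac{1}{\sqrt{-2}}\right)^{2} = \left(-73 - \frac{i \sqrt{2}}{2}\right)^{2}$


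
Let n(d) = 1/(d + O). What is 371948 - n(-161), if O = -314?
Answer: 176675301/475 ≈ 3.7195e+5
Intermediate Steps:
n(d) = 1/(-314 + d) (n(d) = 1/(d - 314) = 1/(-314 + d))
371948 - n(-161) = 371948 - 1/(-314 - 161) = 371948 - 1/(-475) = 371948 - 1*(-1/475) = 371948 + 1/475 = 176675301/475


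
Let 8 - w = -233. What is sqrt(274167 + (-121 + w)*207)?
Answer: 3*sqrt(33223) ≈ 546.82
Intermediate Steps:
w = 241 (w = 8 - 1*(-233) = 8 + 233 = 241)
sqrt(274167 + (-121 + w)*207) = sqrt(274167 + (-121 + 241)*207) = sqrt(274167 + 120*207) = sqrt(274167 + 24840) = sqrt(299007) = 3*sqrt(33223)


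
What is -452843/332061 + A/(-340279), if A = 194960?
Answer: -218831575757/112993385019 ≈ -1.9367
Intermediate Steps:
-452843/332061 + A/(-340279) = -452843/332061 + 194960/(-340279) = -452843*1/332061 + 194960*(-1/340279) = -452843/332061 - 194960/340279 = -218831575757/112993385019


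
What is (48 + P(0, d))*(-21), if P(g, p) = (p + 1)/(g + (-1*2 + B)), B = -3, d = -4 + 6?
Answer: -4977/5 ≈ -995.40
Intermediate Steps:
d = 2
P(g, p) = (1 + p)/(-5 + g) (P(g, p) = (p + 1)/(g + (-1*2 - 3)) = (1 + p)/(g + (-2 - 3)) = (1 + p)/(g - 5) = (1 + p)/(-5 + g))
(48 + P(0, d))*(-21) = (48 + (1 + 2)/(-5 + 0))*(-21) = (48 + 3/(-5))*(-21) = (48 - 1/5*3)*(-21) = (48 - 3/5)*(-21) = (237/5)*(-21) = -4977/5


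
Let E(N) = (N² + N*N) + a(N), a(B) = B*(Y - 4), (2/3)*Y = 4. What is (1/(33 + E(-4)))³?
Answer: 1/185193 ≈ 5.3998e-6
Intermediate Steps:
Y = 6 (Y = (3/2)*4 = 6)
a(B) = 2*B (a(B) = B*(6 - 4) = B*2 = 2*B)
E(N) = 2*N + 2*N² (E(N) = (N² + N*N) + 2*N = (N² + N²) + 2*N = 2*N² + 2*N = 2*N + 2*N²)
(1/(33 + E(-4)))³ = (1/(33 + 2*(-4)*(1 - 4)))³ = (1/(33 + 2*(-4)*(-3)))³ = (1/(33 + 24))³ = (1/57)³ = 1/185193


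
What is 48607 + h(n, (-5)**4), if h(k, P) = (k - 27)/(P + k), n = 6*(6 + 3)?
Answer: 33004180/679 ≈ 48607.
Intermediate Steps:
n = 54 (n = 6*9 = 54)
h(k, P) = (-27 + k)/(P + k)
48607 + h(n, (-5)**4) = 48607 + (-27 + 54)/((-5)**4 + 54) = 48607 + 27/(625 + 54) = 48607 + 27/679 = 33004180/679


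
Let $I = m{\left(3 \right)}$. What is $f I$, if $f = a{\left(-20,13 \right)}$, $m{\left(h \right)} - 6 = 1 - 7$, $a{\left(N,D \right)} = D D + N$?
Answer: $0$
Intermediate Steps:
$a{\left(N,D \right)} = N + D^{2}$ ($a{\left(N,D \right)} = D^{2} + N = N + D^{2}$)
$m{\left(h \right)} = 0$ ($m{\left(h \right)} = 6 + \left(1 - 7\right) = 6 - 6 = 0$)
$f = 149$ ($f = -20 + 13^{2} = -20 + 169 = 149$)
$I = 0$
$f I = 149 \cdot 0 = 0$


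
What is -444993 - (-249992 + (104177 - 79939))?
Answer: -219239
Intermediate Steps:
-444993 - (-249992 + (104177 - 79939)) = -444993 - (-249992 + 24238) = -444993 - 1*(-225754) = -444993 + 225754 = -219239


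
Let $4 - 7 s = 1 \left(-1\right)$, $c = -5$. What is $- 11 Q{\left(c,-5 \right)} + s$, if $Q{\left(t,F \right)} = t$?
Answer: $\frac{390}{7} \approx 55.714$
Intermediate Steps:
$s = \frac{5}{7}$ ($s = \frac{4}{7} - \frac{1 \left(-1\right)}{7} = \frac{4}{7} - - \frac{1}{7} = \frac{4}{7} + \frac{1}{7} = \frac{5}{7} \approx 0.71429$)
$- 11 Q{\left(c,-5 \right)} + s = \left(-11\right) \left(-5\right) + \frac{5}{7} = 55 + \frac{5}{7} = \frac{390}{7}$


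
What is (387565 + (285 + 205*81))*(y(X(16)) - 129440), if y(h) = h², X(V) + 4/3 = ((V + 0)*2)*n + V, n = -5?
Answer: -394288619120/9 ≈ -4.3810e+10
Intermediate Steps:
X(V) = -4/3 - 9*V (X(V) = -4/3 + (((V + 0)*2)*(-5) + V) = -4/3 + ((V*2)*(-5) + V) = -4/3 + ((2*V)*(-5) + V) = -4/3 + (-10*V + V) = -4/3 - 9*V)
(387565 + (285 + 205*81))*(y(X(16)) - 129440) = (387565 + (285 + 205*81))*((-4/3 - 9*16)² - 129440) = (387565 + (285 + 16605))*((-4/3 - 144)² - 129440) = (387565 + 16890)*((-436/3)² - 129440) = 404455*(190096/9 - 129440) = 404455*(-974864/9) = -394288619120/9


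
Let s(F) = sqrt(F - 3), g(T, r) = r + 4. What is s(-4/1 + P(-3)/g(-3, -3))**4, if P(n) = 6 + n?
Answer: 16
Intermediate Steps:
g(T, r) = 4 + r
s(F) = sqrt(-3 + F)
s(-4/1 + P(-3)/g(-3, -3))**4 = (sqrt(-3 + (-4/1 + (6 - 3)/(4 - 3))))**4 = (sqrt(-3 + (-4*1 + 3/1)))**4 = (sqrt(-3 + (-4 + 3*1)))**4 = (sqrt(-3 + (-4 + 3)))**4 = (sqrt(-3 - 1))**4 = (sqrt(-4))**4 = (2*I)**4 = 16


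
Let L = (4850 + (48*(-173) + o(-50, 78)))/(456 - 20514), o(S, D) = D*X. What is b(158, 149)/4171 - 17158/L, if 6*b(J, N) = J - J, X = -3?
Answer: -86038791/922 ≈ -93318.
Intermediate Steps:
o(S, D) = -3*D (o(S, D) = D*(-3) = -3*D)
b(J, N) = 0 (b(J, N) = (J - J)/6 = (⅙)*0 = 0)
L = 1844/10029 (L = (4850 + (48*(-173) - 3*78))/(456 - 20514) = (4850 + (-8304 - 234))/(-20058) = (4850 - 8538)*(-1/20058) = -3688*(-1/20058) = 1844/10029 ≈ 0.18387)
b(158, 149)/4171 - 17158/L = 0/4171 - 17158/1844/10029 = 0*(1/4171) - 17158*10029/1844 = 0 - 86038791/922 = -86038791/922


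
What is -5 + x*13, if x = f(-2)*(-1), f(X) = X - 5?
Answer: 86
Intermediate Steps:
f(X) = -5 + X
x = 7 (x = (-5 - 2)*(-1) = -7*(-1) = 7)
-5 + x*13 = -5 + 7*13 = -5 + 91 = 86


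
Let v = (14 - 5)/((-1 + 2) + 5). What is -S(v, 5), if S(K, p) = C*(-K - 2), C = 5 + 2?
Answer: 49/2 ≈ 24.500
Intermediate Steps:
C = 7
v = 3/2 (v = 9/(1 + 5) = 9/6 = 9*(1/6) = 3/2 ≈ 1.5000)
S(K, p) = -14 - 7*K (S(K, p) = 7*(-K - 2) = 7*(-2 - K) = -14 - 7*K)
-S(v, 5) = -(-14 - 7*3/2) = -(-14 - 21/2) = -1*(-49/2) = 49/2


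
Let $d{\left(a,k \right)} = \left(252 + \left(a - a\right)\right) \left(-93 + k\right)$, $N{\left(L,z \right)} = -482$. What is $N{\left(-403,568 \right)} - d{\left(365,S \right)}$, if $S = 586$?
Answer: $-124718$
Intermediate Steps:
$d{\left(a,k \right)} = -23436 + 252 k$ ($d{\left(a,k \right)} = \left(252 + 0\right) \left(-93 + k\right) = 252 \left(-93 + k\right) = -23436 + 252 k$)
$N{\left(-403,568 \right)} - d{\left(365,S \right)} = -482 - \left(-23436 + 252 \cdot 586\right) = -482 - \left(-23436 + 147672\right) = -482 - 124236 = -124718$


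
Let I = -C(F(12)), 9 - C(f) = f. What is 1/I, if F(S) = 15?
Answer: ⅙ ≈ 0.16667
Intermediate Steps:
C(f) = 9 - f
I = 6 (I = -(9 - 1*15) = -(9 - 15) = -1*(-6) = 6)
1/I = 1/6 = ⅙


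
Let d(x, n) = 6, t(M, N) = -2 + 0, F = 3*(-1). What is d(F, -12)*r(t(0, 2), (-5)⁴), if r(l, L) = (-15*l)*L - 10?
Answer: 112440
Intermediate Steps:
F = -3
t(M, N) = -2
r(l, L) = -10 - 15*L*l (r(l, L) = -15*L*l - 10 = -10 - 15*L*l)
d(F, -12)*r(t(0, 2), (-5)⁴) = 6*(-10 - 15*(-5)⁴*(-2)) = 6*(-10 - 15*625*(-2)) = 6*(-10 + 18750) = 6*18740 = 112440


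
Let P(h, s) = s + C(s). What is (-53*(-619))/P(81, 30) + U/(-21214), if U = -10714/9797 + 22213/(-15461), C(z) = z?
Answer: 52709618199241483/96399439207140 ≈ 546.78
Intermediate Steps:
U = -383269915/151471417 (U = -10714*1/9797 + 22213*(-1/15461) = -10714/9797 - 22213/15461 = -383269915/151471417 ≈ -2.5303)
P(h, s) = 2*s (P(h, s) = s + s = 2*s)
(-53*(-619))/P(81, 30) + U/(-21214) = (-53*(-619))/((2*30)) - 383269915/151471417/(-21214) = 32807/60 - 383269915/151471417*(-1/21214) = 32807*(1/60) + 383269915/3213314640238 = 32807/60 + 383269915/3213314640238 = 52709618199241483/96399439207140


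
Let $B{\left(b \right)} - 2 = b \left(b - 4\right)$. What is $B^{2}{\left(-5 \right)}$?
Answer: $2209$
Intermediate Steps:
$B{\left(b \right)} = 2 + b \left(-4 + b\right)$ ($B{\left(b \right)} = 2 + b \left(b - 4\right) = 2 + b \left(-4 + b\right)$)
$B^{2}{\left(-5 \right)} = \left(2 + \left(-5\right)^{2} - -20\right)^{2} = \left(2 + 25 + 20\right)^{2} = 47^{2} = 2209$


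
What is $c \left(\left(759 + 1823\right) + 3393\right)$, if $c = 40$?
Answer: $239000$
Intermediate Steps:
$c \left(\left(759 + 1823\right) + 3393\right) = 40 \left(\left(759 + 1823\right) + 3393\right) = 40 \left(2582 + 3393\right) = 40 \cdot 5975 = 239000$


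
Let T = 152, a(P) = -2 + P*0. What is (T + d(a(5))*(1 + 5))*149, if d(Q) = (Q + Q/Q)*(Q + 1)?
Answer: 23542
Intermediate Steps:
a(P) = -2 (a(P) = -2 + 0 = -2)
d(Q) = (1 + Q)**2 (d(Q) = (Q + 1)*(1 + Q) = (1 + Q)*(1 + Q) = (1 + Q)**2)
(T + d(a(5))*(1 + 5))*149 = (152 + (1 + (-2)**2 + 2*(-2))*(1 + 5))*149 = (152 + (1 + 4 - 4)*6)*149 = (152 + 1*6)*149 = (152 + 6)*149 = 158*149 = 23542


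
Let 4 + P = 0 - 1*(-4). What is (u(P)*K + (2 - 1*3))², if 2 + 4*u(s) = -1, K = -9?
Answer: 529/16 ≈ 33.063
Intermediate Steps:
P = 0 (P = -4 + (0 - 1*(-4)) = -4 + (0 + 4) = -4 + 4 = 0)
u(s) = -¾ (u(s) = -½ + (¼)*(-1) = -½ - ¼ = -¾)
(u(P)*K + (2 - 1*3))² = (-¾*(-9) + (2 - 1*3))² = (27/4 + (2 - 3))² = (27/4 - 1)² = (23/4)² = 529/16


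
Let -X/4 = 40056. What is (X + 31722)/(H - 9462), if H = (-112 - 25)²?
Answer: -128502/9307 ≈ -13.807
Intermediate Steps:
X = -160224 (X = -4*40056 = -160224)
H = 18769 (H = (-137)² = 18769)
(X + 31722)/(H - 9462) = (-160224 + 31722)/(18769 - 9462) = -128502/9307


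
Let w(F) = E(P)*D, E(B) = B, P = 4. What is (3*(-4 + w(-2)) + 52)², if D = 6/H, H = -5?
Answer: 16384/25 ≈ 655.36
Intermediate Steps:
D = -6/5 (D = 6/(-5) = 6*(-⅕) = -6/5 ≈ -1.2000)
w(F) = -24/5 (w(F) = 4*(-6/5) = -24/5)
(3*(-4 + w(-2)) + 52)² = (3*(-4 - 24/5) + 52)² = (3*(-44/5) + 52)² = (-132/5 + 52)² = (128/5)² = 16384/25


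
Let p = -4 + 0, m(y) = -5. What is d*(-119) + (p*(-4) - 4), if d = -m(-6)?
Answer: -583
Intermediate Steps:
p = -4
d = 5 (d = -1*(-5) = 5)
d*(-119) + (p*(-4) - 4) = 5*(-119) + (-4*(-4) - 4) = -595 + (16 - 4) = -595 + 12 = -583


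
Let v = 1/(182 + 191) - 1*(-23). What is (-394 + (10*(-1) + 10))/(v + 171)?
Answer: -146962/72363 ≈ -2.0309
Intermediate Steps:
v = 8580/373 (v = 1/373 + 23 = 8580/373 ≈ 23.003)
(-394 + (10*(-1) + 10))/(v + 171) = (-394 + (10*(-1) + 10))/(8580/373 + 171) = (-394 + (-10 + 10))/(72363/373) = (-394 + 0)*(373/72363) = -394*373/72363 = -146962/72363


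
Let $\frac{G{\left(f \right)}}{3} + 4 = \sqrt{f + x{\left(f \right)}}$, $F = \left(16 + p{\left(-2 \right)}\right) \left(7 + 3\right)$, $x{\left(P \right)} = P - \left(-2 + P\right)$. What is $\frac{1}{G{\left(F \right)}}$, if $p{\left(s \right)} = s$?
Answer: $\frac{2}{189} + \frac{\sqrt{142}}{378} \approx 0.042107$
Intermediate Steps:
$x{\left(P \right)} = 2$
$F = 140$ ($F = \left(16 - 2\right) \left(7 + 3\right) = 14 \cdot 10 = 140$)
$G{\left(f \right)} = -12 + 3 \sqrt{2 + f}$ ($G{\left(f \right)} = -12 + 3 \sqrt{f + 2} = -12 + 3 \sqrt{2 + f}$)
$\frac{1}{G{\left(F \right)}} = \frac{1}{-12 + 3 \sqrt{2 + 140}} = \frac{1}{-12 + 3 \sqrt{142}}$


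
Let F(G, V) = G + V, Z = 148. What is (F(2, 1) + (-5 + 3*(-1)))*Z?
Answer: -740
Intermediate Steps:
(F(2, 1) + (-5 + 3*(-1)))*Z = ((2 + 1) + (-5 + 3*(-1)))*148 = (3 + (-5 - 3))*148 = (3 - 8)*148 = -5*148 = -740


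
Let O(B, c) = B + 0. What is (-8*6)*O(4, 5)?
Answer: -192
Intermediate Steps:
O(B, c) = B
(-8*6)*O(4, 5) = -8*6*4 = -48*4 = -192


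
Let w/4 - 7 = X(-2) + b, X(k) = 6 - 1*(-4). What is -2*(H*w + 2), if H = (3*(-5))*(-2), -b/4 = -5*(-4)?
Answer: 15116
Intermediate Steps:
X(k) = 10 (X(k) = 6 + 4 = 10)
b = -80 (b = -(-20)*(-4) = -4*20 = -80)
w = -252 (w = 28 + 4*(10 - 80) = 28 + 4*(-70) = 28 - 280 = -252)
H = 30 (H = -15*(-2) = 30)
-2*(H*w + 2) = -2*(30*(-252) + 2) = -2*(-7560 + 2) = -2*(-7558) = 15116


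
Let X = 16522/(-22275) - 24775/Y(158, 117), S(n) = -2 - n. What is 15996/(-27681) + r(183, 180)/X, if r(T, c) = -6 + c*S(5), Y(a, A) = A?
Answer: 277685701018/51614924527 ≈ 5.3800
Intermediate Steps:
r(T, c) = -6 - 7*c (r(T, c) = -6 + c*(-2 - 1*5) = -6 + c*(-2 - 5) = -6 + c*(-7) = -6 - 7*c)
X = -5593901/26325 (X = 16522/(-22275) - 24775/117 = 16522*(-1/22275) - 24775*1/117 = -1502/2025 - 24775/117 = -5593901/26325 ≈ -212.49)
15996/(-27681) + r(183, 180)/X = 15996/(-27681) + (-6 - 7*180)/(-5593901/26325) = 15996*(-1/27681) + (-6 - 1260)*(-26325/5593901) = -5332/9227 - 1266*(-26325/5593901) = -5332/9227 + 33327450/5593901 = 277685701018/51614924527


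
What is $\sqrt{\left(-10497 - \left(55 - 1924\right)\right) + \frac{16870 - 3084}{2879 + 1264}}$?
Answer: $\frac{i \sqrt{148037750574}}{4143} \approx 92.869 i$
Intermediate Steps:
$\sqrt{\left(-10497 - \left(55 - 1924\right)\right) + \frac{16870 - 3084}{2879 + 1264}} = \sqrt{\left(-10497 - \left(55 - 1924\right)\right) + \frac{13786}{4143}} = \sqrt{\left(-10497 - -1869\right) + 13786 \cdot \frac{1}{4143}} = \sqrt{\left(-10497 + 1869\right) + \frac{13786}{4143}} = \sqrt{-8628 + \frac{13786}{4143}} = \sqrt{- \frac{35732018}{4143}} = \frac{i \sqrt{148037750574}}{4143}$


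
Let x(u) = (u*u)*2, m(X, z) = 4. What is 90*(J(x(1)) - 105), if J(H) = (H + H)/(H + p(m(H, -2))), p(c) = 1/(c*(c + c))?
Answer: -120546/13 ≈ -9272.8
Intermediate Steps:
p(c) = 1/(2*c²) (p(c) = 1/(c*(2*c)) = 1/(2*c²))
x(u) = 2*u² (x(u) = u²*2 = 2*u²)
J(H) = 2*H/(1/32 + H) (J(H) = (H + H)/(H + (½)/4²) = (2*H)/(H + (½)*(1/16)) = (2*H)/(H + 1/32) = (2*H)/(1/32 + H) = 2*H/(1/32 + H))
90*(J(x(1)) - 105) = 90*(64*(2*1²)/(1 + 32*(2*1²)) - 105) = 90*(64*(2*1)/(1 + 32*(2*1)) - 105) = 90*(64*2/(1 + 32*2) - 105) = 90*(64*2/(1 + 64) - 105) = 90*(64*2/65 - 105) = 90*(64*2*(1/65) - 105) = 90*(128/65 - 105) = 90*(-6697/65) = -120546/13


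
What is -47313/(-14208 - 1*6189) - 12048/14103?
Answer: 46834687/31962099 ≈ 1.4653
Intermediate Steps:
-47313/(-14208 - 1*6189) - 12048/14103 = -47313/(-14208 - 6189) - 12048*1/14103 = -47313/(-20397) - 4016/4701 = -47313*(-1/20397) - 4016/4701 = 15771/6799 - 4016/4701 = 46834687/31962099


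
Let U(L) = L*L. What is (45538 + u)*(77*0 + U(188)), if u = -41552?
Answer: 140881184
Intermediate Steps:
U(L) = L²
(45538 + u)*(77*0 + U(188)) = (45538 - 41552)*(77*0 + 188²) = 3986*(0 + 35344) = 3986*35344 = 140881184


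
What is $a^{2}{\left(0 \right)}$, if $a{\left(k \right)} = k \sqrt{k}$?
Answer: $0$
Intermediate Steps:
$a{\left(k \right)} = k^{\frac{3}{2}}$
$a^{2}{\left(0 \right)} = \left(0^{\frac{3}{2}}\right)^{2} = 0^{2} = 0$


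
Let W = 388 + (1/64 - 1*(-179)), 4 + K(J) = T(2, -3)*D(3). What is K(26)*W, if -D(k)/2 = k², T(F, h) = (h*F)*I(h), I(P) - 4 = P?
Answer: 471757/8 ≈ 58970.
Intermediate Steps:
I(P) = 4 + P
T(F, h) = F*h*(4 + h) (T(F, h) = (h*F)*(4 + h) = (F*h)*(4 + h) = F*h*(4 + h))
D(k) = -2*k²
K(J) = 104 (K(J) = -4 + (2*(-3)*(4 - 3))*(-2*3²) = -4 + (2*(-3)*1)*(-2*9) = -4 - 6*(-18) = -4 + 108 = 104)
W = 36289/64 (W = 388 + (1/64 + 179) = 388 + 11457/64 = 36289/64 ≈ 567.02)
K(26)*W = 104*(36289/64) = 471757/8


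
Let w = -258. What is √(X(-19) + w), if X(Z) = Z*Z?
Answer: √103 ≈ 10.149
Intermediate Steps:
X(Z) = Z²
√(X(-19) + w) = √((-19)² - 258) = √(361 - 258) = √103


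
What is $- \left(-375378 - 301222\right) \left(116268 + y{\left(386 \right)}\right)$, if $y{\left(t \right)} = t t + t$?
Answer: $179738790000$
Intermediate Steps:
$y{\left(t \right)} = t + t^{2}$ ($y{\left(t \right)} = t^{2} + t = t + t^{2}$)
$- \left(-375378 - 301222\right) \left(116268 + y{\left(386 \right)}\right) = - \left(-375378 - 301222\right) \left(116268 + 386 \left(1 + 386\right)\right) = - \left(-676600\right) \left(116268 + 386 \cdot 387\right) = - \left(-676600\right) \left(116268 + 149382\right) = - \left(-676600\right) 265650 = \left(-1\right) \left(-179738790000\right) = 179738790000$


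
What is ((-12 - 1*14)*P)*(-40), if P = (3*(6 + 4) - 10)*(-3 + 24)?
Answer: 436800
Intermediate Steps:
P = 420 (P = (3*10 - 10)*21 = (30 - 10)*21 = 20*21 = 420)
((-12 - 1*14)*P)*(-40) = ((-12 - 1*14)*420)*(-40) = ((-12 - 14)*420)*(-40) = -26*420*(-40) = -10920*(-40) = 436800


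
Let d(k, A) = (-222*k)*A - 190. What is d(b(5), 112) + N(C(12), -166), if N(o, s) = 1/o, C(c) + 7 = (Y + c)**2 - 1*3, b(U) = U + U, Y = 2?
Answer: -46282379/186 ≈ -2.4883e+5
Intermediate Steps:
b(U) = 2*U
C(c) = -10 + (2 + c)**2 (C(c) = -7 + ((2 + c)**2 - 1*3) = -7 + ((2 + c)**2 - 3) = -7 + (-3 + (2 + c)**2) = -10 + (2 + c)**2)
d(k, A) = -190 - 222*A*k (d(k, A) = -222*A*k - 190 = -190 - 222*A*k)
d(b(5), 112) + N(C(12), -166) = (-190 - 222*112*2*5) + 1/(-10 + (2 + 12)**2) = (-190 - 222*112*10) + 1/(-10 + 14**2) = (-190 - 248640) + 1/(-10 + 196) = -248830 + 1/186 = -46282379/186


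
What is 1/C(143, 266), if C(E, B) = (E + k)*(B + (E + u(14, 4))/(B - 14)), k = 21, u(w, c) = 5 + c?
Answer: 63/2754544 ≈ 2.2871e-5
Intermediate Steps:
C(E, B) = (21 + E)*(B + (9 + E)/(-14 + B)) (C(E, B) = (E + 21)*(B + (E + (5 + 4))/(B - 14)) = (21 + E)*(B + (E + 9)/(-14 + B)) = (21 + E)*(B + (9 + E)/(-14 + B)))
1/C(143, 266) = 1/((189 + 143² - 294*266 + 21*266² + 30*143 + 143*266² - 14*266*143)/(-14 + 266)) = 1/((189 + 20449 - 78204 + 21*70756 + 4290 + 143*70756 - 532532)/252) = 1/((189 + 20449 - 78204 + 1485876 + 4290 + 10118108 - 532532)/252) = 1/((1/252)*11018176) = 1/(2754544/63) = 63/2754544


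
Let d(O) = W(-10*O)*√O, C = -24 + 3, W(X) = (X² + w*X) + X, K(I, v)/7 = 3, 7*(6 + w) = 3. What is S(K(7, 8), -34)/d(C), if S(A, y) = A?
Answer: -I*√21/43140 ≈ -0.00010623*I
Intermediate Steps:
w = -39/7 (w = -6 + (⅐)*3 = -6 + 3/7 = -39/7 ≈ -5.5714)
K(I, v) = 21 (K(I, v) = 7*3 = 21)
W(X) = X² - 32*X/7 (W(X) = (X² - 39*X/7) + X = X² - 32*X/7)
C = -21
d(O) = -10*O^(3/2)*(-32 - 70*O)/7 (d(O) = ((-10*O)*(-32 + 7*(-10*O))/7)*√O = ((-10*O)*(-32 - 70*O)/7)*√O = (-10*O*(-32 - 70*O)/7)*√O = -10*O^(3/2)*(-32 - 70*O)/7)
S(K(7, 8), -34)/d(C) = 21/(((-21)^(3/2)*(320/7 + 100*(-21)))) = 21/(((-21*I*√21)*(320/7 - 2100))) = 21/((-21*I*√21*(-14380/7))) = 21/((43140*I*√21)) = 21*(-I*√21/905940) = -I*√21/43140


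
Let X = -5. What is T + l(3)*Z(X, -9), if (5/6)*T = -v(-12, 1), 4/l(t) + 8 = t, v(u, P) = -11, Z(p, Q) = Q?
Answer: 102/5 ≈ 20.400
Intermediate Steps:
l(t) = 4/(-8 + t)
T = 66/5 (T = 6*(-1*(-11))/5 = (6/5)*11 = 66/5 ≈ 13.200)
T + l(3)*Z(X, -9) = 66/5 + (4/(-8 + 3))*(-9) = 66/5 + (4/(-5))*(-9) = 66/5 + (4*(-1/5))*(-9) = 66/5 - 4/5*(-9) = 66/5 + 36/5 = 102/5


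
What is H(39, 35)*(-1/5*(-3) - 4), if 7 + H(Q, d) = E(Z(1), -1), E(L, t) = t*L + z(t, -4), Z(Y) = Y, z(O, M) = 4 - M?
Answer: 0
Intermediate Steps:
E(L, t) = 8 + L*t (E(L, t) = t*L + (4 - 1*(-4)) = L*t + (4 + 4) = L*t + 8 = 8 + L*t)
H(Q, d) = 0 (H(Q, d) = -7 + (8 + 1*(-1)) = -7 + (8 - 1) = -7 + 7 = 0)
H(39, 35)*(-1/5*(-3) - 4) = 0*(-1/5*(-3) - 4) = 0*(3/5 - 4) = 0*(-17/5) = 0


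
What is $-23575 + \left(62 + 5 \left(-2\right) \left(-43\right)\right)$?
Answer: $-23083$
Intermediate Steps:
$-23575 + \left(62 + 5 \left(-2\right) \left(-43\right)\right) = -23575 + \left(62 - -430\right) = -23575 + \left(62 + 430\right) = -23575 + 492 = -23083$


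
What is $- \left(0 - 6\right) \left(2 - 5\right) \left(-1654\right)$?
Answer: $29772$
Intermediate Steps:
$- \left(0 - 6\right) \left(2 - 5\right) \left(-1654\right) = - \left(-6\right) \left(-3\right) \left(-1654\right) = \left(-1\right) 18 \left(-1654\right) = \left(-18\right) \left(-1654\right) = 29772$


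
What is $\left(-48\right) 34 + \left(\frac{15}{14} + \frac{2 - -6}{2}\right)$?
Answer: $- \frac{22777}{14} \approx -1626.9$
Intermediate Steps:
$\left(-48\right) 34 + \left(\frac{15}{14} + \frac{2 - -6}{2}\right) = -1632 + \left(15 \cdot \frac{1}{14} + \left(2 + 6\right) \frac{1}{2}\right) = -1632 + \left(\frac{15}{14} + 8 \cdot \frac{1}{2}\right) = -1632 + \left(\frac{15}{14} + 4\right) = -1632 + \frac{71}{14} = - \frac{22777}{14}$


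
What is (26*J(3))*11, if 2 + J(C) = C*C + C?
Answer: 2860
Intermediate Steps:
J(C) = -2 + C + C**2 (J(C) = -2 + (C*C + C) = -2 + (C**2 + C) = -2 + (C + C**2) = -2 + C + C**2)
(26*J(3))*11 = (26*(-2 + 3 + 3**2))*11 = (26*(-2 + 3 + 9))*11 = (26*10)*11 = 260*11 = 2860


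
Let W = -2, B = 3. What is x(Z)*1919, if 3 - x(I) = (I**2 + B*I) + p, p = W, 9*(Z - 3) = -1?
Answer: -1867187/81 ≈ -23052.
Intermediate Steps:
Z = 26/9 (Z = 3 + (1/9)*(-1) = 3 - 1/9 = 26/9 ≈ 2.8889)
p = -2
x(I) = 5 - I**2 - 3*I (x(I) = 3 - ((I**2 + 3*I) - 2) = 3 - (-2 + I**2 + 3*I) = 3 + (2 - I**2 - 3*I) = 5 - I**2 - 3*I)
x(Z)*1919 = (5 - (26/9)**2 - 3*26/9)*1919 = (5 - 1*676/81 - 26/3)*1919 = (5 - 676/81 - 26/3)*1919 = -973/81*1919 = -1867187/81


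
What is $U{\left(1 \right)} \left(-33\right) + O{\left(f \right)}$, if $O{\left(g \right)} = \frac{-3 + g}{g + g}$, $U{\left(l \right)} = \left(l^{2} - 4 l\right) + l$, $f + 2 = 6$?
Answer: $\frac{529}{8} \approx 66.125$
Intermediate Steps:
$f = 4$ ($f = -2 + 6 = 4$)
$U{\left(l \right)} = l^{2} - 3 l$
$O{\left(g \right)} = \frac{-3 + g}{2 g}$
$U{\left(1 \right)} \left(-33\right) + O{\left(f \right)} = 1 \left(-3 + 1\right) \left(-33\right) + \frac{-3 + 4}{2 \cdot 4} = 1 \left(-2\right) \left(-33\right) + \frac{1}{2} \cdot \frac{1}{4} \cdot 1 = \left(-2\right) \left(-33\right) + \frac{1}{8} = 66 + \frac{1}{8} = \frac{529}{8}$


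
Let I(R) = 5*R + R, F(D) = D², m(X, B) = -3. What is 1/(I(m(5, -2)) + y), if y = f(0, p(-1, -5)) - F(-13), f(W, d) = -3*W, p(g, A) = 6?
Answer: -1/187 ≈ -0.0053476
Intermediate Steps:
I(R) = 6*R
y = -169 (y = -3*0 - 1*(-13)² = 0 - 1*169 = 0 - 169 = -169)
1/(I(m(5, -2)) + y) = 1/(6*(-3) - 169) = 1/(-18 - 169) = 1/(-187) = -1/187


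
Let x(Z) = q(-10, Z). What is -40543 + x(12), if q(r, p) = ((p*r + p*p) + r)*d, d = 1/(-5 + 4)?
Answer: -40557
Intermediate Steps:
d = -1 (d = 1/(-1) = -1)
q(r, p) = -r - p² - p*r (q(r, p) = ((p*r + p*p) + r)*(-1) = ((p*r + p²) + r)*(-1) = ((p² + p*r) + r)*(-1) = (r + p² + p*r)*(-1) = -r - p² - p*r)
x(Z) = 10 - Z² + 10*Z (x(Z) = -1*(-10) - Z² - 1*Z*(-10) = 10 - Z² + 10*Z)
-40543 + x(12) = -40543 + (10 - 1*12² + 10*12) = -40543 + (10 - 1*144 + 120) = -40543 + (10 - 144 + 120) = -40543 - 14 = -40557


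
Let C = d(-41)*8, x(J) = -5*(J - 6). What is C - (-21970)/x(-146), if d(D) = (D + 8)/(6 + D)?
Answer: 96959/2660 ≈ 36.451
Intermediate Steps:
x(J) = 30 - 5*J (x(J) = -5*(-6 + J) = 30 - 5*J)
d(D) = (8 + D)/(6 + D)
C = 264/35 (C = ((8 - 41)/(6 - 41))*8 = (-33/(-35))*8 = -1/35*(-33)*8 = (33/35)*8 = 264/35 ≈ 7.5429)
C - (-21970)/x(-146) = 264/35 - (-21970)/(30 - 5*(-146)) = 264/35 - (-21970)/(30 + 730) = 264/35 - (-21970)/760 = 264/35 - 1*(-2197/76) = 264/35 + 2197/76 = 96959/2660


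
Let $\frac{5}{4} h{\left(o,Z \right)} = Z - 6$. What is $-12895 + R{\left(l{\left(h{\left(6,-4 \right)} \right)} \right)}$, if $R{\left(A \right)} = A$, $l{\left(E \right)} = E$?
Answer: $-12903$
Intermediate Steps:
$h{\left(o,Z \right)} = - \frac{24}{5} + \frac{4 Z}{5}$ ($h{\left(o,Z \right)} = \frac{4 \left(Z - 6\right)}{5} = \frac{4 \left(-6 + Z\right)}{5} = - \frac{24}{5} + \frac{4 Z}{5}$)
$-12895 + R{\left(l{\left(h{\left(6,-4 \right)} \right)} \right)} = -12895 + \left(- \frac{24}{5} + \frac{4}{5} \left(-4\right)\right) = -12895 - 8 = -12903$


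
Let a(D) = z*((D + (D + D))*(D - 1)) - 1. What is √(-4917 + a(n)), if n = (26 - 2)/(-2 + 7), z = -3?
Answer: I*√127054/5 ≈ 71.289*I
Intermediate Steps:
n = 24/5 ≈ 4.8000
a(D) = -1 - 9*D*(-1 + D) (a(D) = -3*(D + (D + D))*(D - 1) - 1 = -3*(D + 2*D)*(-1 + D) - 1 = -3*3*D*(-1 + D) - 1 = -9*D*(-1 + D) - 1 = -1 - 9*D*(-1 + D))
√(-4917 + a(n)) = √(-4917 + (-1 - 9*(24/5)² + 9*(24/5))) = √(-4917 + (-1 - 9*576/25 + 216/5)) = √(-4917 + (-1 - 5184/25 + 216/5)) = √(-4917 - 4129/25) = √(-127054/25) = I*√127054/5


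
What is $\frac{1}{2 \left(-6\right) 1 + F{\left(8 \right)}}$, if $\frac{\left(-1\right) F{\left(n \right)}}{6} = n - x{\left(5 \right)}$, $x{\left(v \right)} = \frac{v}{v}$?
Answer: $- \frac{1}{54} \approx -0.018519$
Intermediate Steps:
$x{\left(v \right)} = 1$
$F{\left(n \right)} = 6 - 6 n$ ($F{\left(n \right)} = - 6 \left(n - 1\right) = - 6 \left(-1 + n\right) = 6 - 6 n$)
$\frac{1}{2 \left(-6\right) 1 + F{\left(8 \right)}} = \frac{1}{2 \left(-6\right) 1 + \left(6 - 48\right)} = \frac{1}{\left(-12\right) 1 + \left(6 - 48\right)} = \frac{1}{-12 - 42} = \frac{1}{-54} = - \frac{1}{54}$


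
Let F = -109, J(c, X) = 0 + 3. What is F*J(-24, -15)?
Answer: -327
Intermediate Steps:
J(c, X) = 3
F*J(-24, -15) = -109*3 = -327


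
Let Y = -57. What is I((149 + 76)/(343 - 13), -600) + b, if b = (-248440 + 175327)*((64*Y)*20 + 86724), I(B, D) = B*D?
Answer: -11069605152/11 ≈ -1.0063e+9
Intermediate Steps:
b = -1006327332 (b = (-248440 + 175327)*((64*(-57))*20 + 86724) = -73113*(-3648*20 + 86724) = -73113*(-72960 + 86724) = -73113*13764 = -1006327332)
I((149 + 76)/(343 - 13), -600) + b = ((149 + 76)/(343 - 13))*(-600) - 1006327332 = (225/330)*(-600) - 1006327332 = (225*(1/330))*(-600) - 1006327332 = (15/22)*(-600) - 1006327332 = -4500/11 - 1006327332 = -11069605152/11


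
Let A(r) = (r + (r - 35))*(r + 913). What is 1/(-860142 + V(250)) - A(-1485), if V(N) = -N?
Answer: -1478893393121/860392 ≈ -1.7189e+6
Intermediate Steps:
A(r) = (-35 + 2*r)*(913 + r) (A(r) = (r + (-35 + r))*(913 + r) = (-35 + 2*r)*(913 + r))
1/(-860142 + V(250)) - A(-1485) = 1/(-860142 - 1*250) - (-31955 + 2*(-1485)² + 1791*(-1485)) = 1/(-860142 - 250) - (-31955 + 2*2205225 - 2659635) = 1/(-860392) - (-31955 + 4410450 - 2659635) = -1/860392 - 1*1718860 = -1/860392 - 1718860 = -1478893393121/860392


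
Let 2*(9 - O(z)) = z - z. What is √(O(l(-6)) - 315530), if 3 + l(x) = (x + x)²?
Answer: I*√315521 ≈ 561.71*I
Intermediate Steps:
l(x) = -3 + 4*x² (l(x) = -3 + (x + x)² = -3 + (2*x)² = -3 + 4*x²)
O(z) = 9 (O(z) = 9 - (z - z)/2 = 9 - ½*0 = 9 + 0 = 9)
√(O(l(-6)) - 315530) = √(9 - 315530) = √(-315521) = I*√315521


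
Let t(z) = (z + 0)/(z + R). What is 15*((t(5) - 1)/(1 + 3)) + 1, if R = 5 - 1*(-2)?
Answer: -19/16 ≈ -1.1875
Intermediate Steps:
R = 7 (R = 5 + 2 = 7)
t(z) = z/(7 + z) (t(z) = (z + 0)/(z + 7) = z/(7 + z))
15*((t(5) - 1)/(1 + 3)) + 1 = 15*((5/(7 + 5) - 1)/(1 + 3)) + 1 = 15*((5/12 - 1)/4) + 1 = 15*((5*(1/12) - 1)*(1/4)) + 1 = 15*((5/12 - 1)*(1/4)) + 1 = 15*(-7/12*1/4) + 1 = 15*(-7/48) + 1 = -35/16 + 1 = -19/16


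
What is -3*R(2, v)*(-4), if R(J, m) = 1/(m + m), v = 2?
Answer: 3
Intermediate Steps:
R(J, m) = 1/(2*m)
-3*R(2, v)*(-4) = -3/(2*2)*(-4) = -3*¼*(-4) = -¾*(-4) = 3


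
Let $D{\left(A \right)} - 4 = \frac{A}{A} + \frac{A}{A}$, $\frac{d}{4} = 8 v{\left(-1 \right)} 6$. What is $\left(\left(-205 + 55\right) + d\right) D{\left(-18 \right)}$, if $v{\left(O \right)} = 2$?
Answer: $1404$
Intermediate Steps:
$d = 384$ ($d = 4 \cdot 8 \cdot 2 \cdot 6 = 4 \cdot 16 \cdot 6 = 4 \cdot 96 = 384$)
$D{\left(A \right)} = 6$ ($D{\left(A \right)} = 4 + \left(\frac{A}{A} + \frac{A}{A}\right) = 4 + \left(1 + 1\right) = 4 + 2 = 6$)
$\left(\left(-205 + 55\right) + d\right) D{\left(-18 \right)} = \left(\left(-205 + 55\right) + 384\right) 6 = \left(-150 + 384\right) 6 = 234 \cdot 6 = 1404$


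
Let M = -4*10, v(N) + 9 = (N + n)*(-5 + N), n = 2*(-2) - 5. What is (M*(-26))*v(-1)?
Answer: 53040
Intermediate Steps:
n = -9 (n = -4 - 5 = -9)
v(N) = -9 + (-9 + N)*(-5 + N) (v(N) = -9 + (N - 9)*(-5 + N) = -9 + (-9 + N)*(-5 + N))
M = -40
(M*(-26))*v(-1) = (-40*(-26))*(36 + (-1)**2 - 14*(-1)) = 1040*(36 + 1 + 14) = 1040*51 = 53040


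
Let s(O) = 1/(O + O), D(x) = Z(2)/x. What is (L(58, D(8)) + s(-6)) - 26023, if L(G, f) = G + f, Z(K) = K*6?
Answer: -311563/12 ≈ -25964.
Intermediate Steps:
Z(K) = 6*K
D(x) = 12/x (D(x) = (6*2)/x = 12/x)
s(O) = 1/(2*O)
(L(58, D(8)) + s(-6)) - 26023 = ((58 + 12/8) + (½)/(-6)) - 26023 = ((58 + 12*(⅛)) + (½)*(-⅙)) - 26023 = ((58 + 3/2) - 1/12) - 26023 = (119/2 - 1/12) - 26023 = 713/12 - 26023 = -311563/12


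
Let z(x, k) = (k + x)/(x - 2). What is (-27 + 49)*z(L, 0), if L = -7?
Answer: 154/9 ≈ 17.111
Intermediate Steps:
z(x, k) = (k + x)/(-2 + x)
(-27 + 49)*z(L, 0) = (-27 + 49)*((0 - 7)/(-2 - 7)) = 22*(-7/(-9)) = 22*(-⅑*(-7)) = 22*(7/9) = 154/9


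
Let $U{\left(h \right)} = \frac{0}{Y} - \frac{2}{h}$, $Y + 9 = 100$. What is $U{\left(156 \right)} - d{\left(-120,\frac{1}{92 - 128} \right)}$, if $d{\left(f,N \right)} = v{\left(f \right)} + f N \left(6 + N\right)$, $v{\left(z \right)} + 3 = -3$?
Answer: $- \frac{4886}{351} \approx -13.92$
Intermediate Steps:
$Y = 91$ ($Y = -9 + 100 = 91$)
$U{\left(h \right)} = - \frac{2}{h}$ ($U{\left(h \right)} = \frac{0}{91} - \frac{2}{h} = 0 \cdot \frac{1}{91} - \frac{2}{h} = 0 - \frac{2}{h} = - \frac{2}{h}$)
$v{\left(z \right)} = -6$ ($v{\left(z \right)} = -3 - 3 = -6$)
$d{\left(f,N \right)} = -6 + N f \left(6 + N\right)$ ($d{\left(f,N \right)} = -6 + f N \left(6 + N\right) = -6 + N f \left(6 + N\right)$)
$U{\left(156 \right)} - d{\left(-120,\frac{1}{92 - 128} \right)} = - \frac{2}{156} - \left(-6 - 120 \left(\frac{1}{92 - 128}\right)^{2} + 6 \frac{1}{92 - 128} \left(-120\right)\right) = \left(-2\right) \frac{1}{156} - \left(-6 - 120 \left(\frac{1}{-36}\right)^{2} + 6 \frac{1}{-36} \left(-120\right)\right) = - \frac{1}{78} - \left(-6 - 120 \left(- \frac{1}{36}\right)^{2} + 6 \left(- \frac{1}{36}\right) \left(-120\right)\right) = - \frac{1}{78} - \left(-6 - \frac{5}{54} + 20\right) = - \frac{1}{78} - \frac{751}{54} = - \frac{4886}{351}$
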